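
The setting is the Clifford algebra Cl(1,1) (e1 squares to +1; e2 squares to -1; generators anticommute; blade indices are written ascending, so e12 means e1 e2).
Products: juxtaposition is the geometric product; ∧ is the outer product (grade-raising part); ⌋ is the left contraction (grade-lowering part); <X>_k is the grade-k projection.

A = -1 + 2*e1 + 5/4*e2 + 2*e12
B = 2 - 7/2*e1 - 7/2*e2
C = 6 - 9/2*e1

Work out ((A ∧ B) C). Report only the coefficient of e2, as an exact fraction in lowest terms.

step 1: -2 + 15/2*e1 + 6*e2 + 11/8*e12
step 2: -183/4 + 54*e1 + 675/16*e2 + 141/4*e12
Answer: 675/16


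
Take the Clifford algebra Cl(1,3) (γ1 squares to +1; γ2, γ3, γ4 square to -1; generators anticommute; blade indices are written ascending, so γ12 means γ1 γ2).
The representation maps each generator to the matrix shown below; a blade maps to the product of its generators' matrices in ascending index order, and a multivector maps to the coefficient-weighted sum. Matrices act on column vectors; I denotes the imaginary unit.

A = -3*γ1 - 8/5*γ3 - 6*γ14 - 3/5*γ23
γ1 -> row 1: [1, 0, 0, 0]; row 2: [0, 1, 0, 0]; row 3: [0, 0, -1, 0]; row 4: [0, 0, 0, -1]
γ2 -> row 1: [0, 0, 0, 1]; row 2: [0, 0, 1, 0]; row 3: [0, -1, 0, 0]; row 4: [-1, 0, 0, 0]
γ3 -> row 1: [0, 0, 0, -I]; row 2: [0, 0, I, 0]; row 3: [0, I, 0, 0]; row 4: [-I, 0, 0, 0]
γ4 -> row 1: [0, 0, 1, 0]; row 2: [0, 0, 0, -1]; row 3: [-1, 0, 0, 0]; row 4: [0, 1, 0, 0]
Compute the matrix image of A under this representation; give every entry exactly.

Bivector images (products of the table entries): rho(γ14) = rho(γ1)rho(γ4) = row 1: [0, 0, 1, 0]; row 2: [0, 0, 0, -1]; row 3: [1, 0, 0, 0]; row 4: [0, -1, 0, 0]; rho(γ23) = rho(γ2)rho(γ3) = row 1: [-I, 0, 0, 0]; row 2: [0, I, 0, 0]; row 3: [0, 0, -I, 0]; row 4: [0, 0, 0, I].
M = (-3)*rho(γ1) + (-8/5)*rho(γ3) + (-6)*rho(γ14) + (-3/5)*rho(γ23), summed entrywise:
Answer: row 1: [-3 + 3*I/5, 0, -6, 8*I/5]; row 2: [0, -3 - 3*I/5, -8*I/5, 6]; row 3: [-6, -8*I/5, 3 + 3*I/5, 0]; row 4: [8*I/5, 6, 0, 3 - 3*I/5]


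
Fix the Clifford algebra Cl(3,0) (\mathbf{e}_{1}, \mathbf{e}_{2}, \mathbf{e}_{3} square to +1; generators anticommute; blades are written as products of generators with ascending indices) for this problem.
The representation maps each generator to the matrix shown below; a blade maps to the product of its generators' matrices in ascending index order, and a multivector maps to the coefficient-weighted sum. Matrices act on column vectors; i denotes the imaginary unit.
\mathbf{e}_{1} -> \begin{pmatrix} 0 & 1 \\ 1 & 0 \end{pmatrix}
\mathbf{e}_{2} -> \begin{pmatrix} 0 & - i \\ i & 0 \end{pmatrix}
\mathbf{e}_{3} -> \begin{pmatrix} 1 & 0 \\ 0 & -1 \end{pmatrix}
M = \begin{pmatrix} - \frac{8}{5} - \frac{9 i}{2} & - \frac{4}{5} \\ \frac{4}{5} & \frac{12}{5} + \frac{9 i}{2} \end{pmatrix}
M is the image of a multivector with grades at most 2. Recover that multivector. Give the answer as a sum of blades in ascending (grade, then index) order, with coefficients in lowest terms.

Method: 1, rho(e_{1}), rho(e_{2}), rho(e_{3}) form a trace-orthogonal basis of the 2x2 complex matrices (tr(X Y) = 2 if X = Y, else 0), so M = m0*1 + m1*rho(e_{1}) + m2*rho(e_{2}) + m3*rho(e_{3}) with m0 = tr(M)/2 = \frac{2}{5}, m1 = tr(M rho(e_{1}))/2 = 0, m2 = tr(M rho(e_{2}))/2 = - \frac{4 i}{5}, m3 = tr(M rho(e_{3}))/2 = -2 - \frac{9 i}{2}.
Multiplying table entries, the bivector images are rho(e_{1} e_{2}) = i*rho(e_{3}), rho(e_{1} e_{3}) = -i*rho(e_{2}), rho(e_{2} e_{3}) = i*rho(e_{1}); with real blade coefficients the real parts of m0..m3 are the coefficients of 1, e_{1}, e_{2}, e_{3} and the imaginary parts give the bivectors (e_{2} e_{3}: Im m1, e_{1} e_{3}: -Im m2, e_{1} e_{2}: Im m3).
Answer: \frac{2}{5} - 2 e_{3} - \frac{9}{2} e_{1} e_{2} + \frac{4}{5} e_{1} e_{3}


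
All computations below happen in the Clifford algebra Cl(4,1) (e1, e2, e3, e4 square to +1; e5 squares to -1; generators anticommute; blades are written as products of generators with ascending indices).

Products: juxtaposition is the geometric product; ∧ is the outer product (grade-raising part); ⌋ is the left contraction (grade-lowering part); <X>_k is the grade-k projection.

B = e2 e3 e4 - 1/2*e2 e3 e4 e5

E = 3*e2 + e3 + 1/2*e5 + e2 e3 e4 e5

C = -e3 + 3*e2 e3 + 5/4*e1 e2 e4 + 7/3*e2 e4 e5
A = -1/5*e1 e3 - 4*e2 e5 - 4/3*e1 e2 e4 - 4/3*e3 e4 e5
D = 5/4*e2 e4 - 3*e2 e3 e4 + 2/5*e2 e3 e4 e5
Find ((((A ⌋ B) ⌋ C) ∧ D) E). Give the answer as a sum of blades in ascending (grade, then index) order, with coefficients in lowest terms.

step 1: -2/3*e2 + 2*e3 e4
step 2: -2*e3 + 5/6*e1 e4 - 14/9*e4 e5
step 3: 5/2*e2 e3 e4
step 4: -5/2*e5 - 5/2*e2 e4 + 15/2*e3 e4 + 5/4*e2 e3 e4 e5
Answer: -5/2*e5 - 5/2*e2 e4 + 15/2*e3 e4 + 5/4*e2 e3 e4 e5


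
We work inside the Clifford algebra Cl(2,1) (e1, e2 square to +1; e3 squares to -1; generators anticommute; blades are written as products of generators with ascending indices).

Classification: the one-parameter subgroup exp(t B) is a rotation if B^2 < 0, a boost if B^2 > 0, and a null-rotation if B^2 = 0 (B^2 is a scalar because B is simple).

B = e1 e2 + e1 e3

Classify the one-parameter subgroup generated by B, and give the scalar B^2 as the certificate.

B^2 term by term: the squares give (1)^2*(e1 e2)^2 + (1)^2*(e1 e3)^2 = 1*(-1) + 1*(+1) = 0 (each basis 2-blade squares to minus the product of its generators' squares); cross terms between blades sharing an index anticommute and cancel. So B^2 = 0.
Answer: null-rotation, certificate B^2 = 0. No conjugation can change B^2 = 0; the sign gives the class.


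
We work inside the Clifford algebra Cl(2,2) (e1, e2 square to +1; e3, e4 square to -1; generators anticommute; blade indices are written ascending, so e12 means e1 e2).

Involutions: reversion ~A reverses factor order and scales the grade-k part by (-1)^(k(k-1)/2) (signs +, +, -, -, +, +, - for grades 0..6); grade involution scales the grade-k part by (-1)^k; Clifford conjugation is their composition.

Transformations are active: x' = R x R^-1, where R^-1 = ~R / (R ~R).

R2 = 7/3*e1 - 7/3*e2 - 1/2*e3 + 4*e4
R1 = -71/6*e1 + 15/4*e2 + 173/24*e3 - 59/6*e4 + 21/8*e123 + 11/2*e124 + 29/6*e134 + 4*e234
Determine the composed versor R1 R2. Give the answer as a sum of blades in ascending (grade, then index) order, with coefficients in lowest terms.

Distribute over the terms of R2 (each basis-blade product reordered to ascending indices, repeated generators contracted through their squares):
R1 (7/3*e1) = -497/18 - 35/4*e12 - 1211/72*e13 + 413/18*e14 + 49/8*e23 + 77/6*e24 + 203/18*e34 - 28/3*e1234
R1 (-7/3*e2) = -35/4 + 497/18*e12 + 49/8*e13 + 77/6*e14 + 1211/72*e23 - 413/18*e24 - 28/3*e34 - 203/18*e1234
R1 (-1/2*e3) = 173/48 + 21/16*e12 + 71/12*e13 - 29/12*e14 - 15/8*e23 - 2*e24 - 59/12*e34 + 11/4*e1234
R1 (4*e4) = 118/3 - 22*e12 - 58/3*e13 - 142/3*e14 - 16*e23 + 15*e24 + 173/6*e34 + 21/2*e1234
Summing the partial products and collecting blades:
Answer: 947/144 - 263/144*e12 - 217/9*e13 - 503/36*e14 + 365/72*e23 + 26/9*e24 + 931/36*e34 - 265/36*e1234


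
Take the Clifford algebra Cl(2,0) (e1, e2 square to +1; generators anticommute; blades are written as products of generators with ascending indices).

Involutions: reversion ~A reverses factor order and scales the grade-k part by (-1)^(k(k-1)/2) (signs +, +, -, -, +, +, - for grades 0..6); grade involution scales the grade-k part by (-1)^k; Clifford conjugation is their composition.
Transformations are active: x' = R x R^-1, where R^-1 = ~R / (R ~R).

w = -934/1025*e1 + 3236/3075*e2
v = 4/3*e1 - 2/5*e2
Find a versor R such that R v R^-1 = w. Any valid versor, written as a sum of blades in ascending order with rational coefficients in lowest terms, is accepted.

A norm check does it: q(v) = q(w) = 436/225, hence R = v + w = 1298/3075*e1 + 2006/3075*e2 realises the map — parallel part kept, (v - w)/2 negated, v carried to w.
Answer: 1298/3075*e1 + 2006/3075*e2


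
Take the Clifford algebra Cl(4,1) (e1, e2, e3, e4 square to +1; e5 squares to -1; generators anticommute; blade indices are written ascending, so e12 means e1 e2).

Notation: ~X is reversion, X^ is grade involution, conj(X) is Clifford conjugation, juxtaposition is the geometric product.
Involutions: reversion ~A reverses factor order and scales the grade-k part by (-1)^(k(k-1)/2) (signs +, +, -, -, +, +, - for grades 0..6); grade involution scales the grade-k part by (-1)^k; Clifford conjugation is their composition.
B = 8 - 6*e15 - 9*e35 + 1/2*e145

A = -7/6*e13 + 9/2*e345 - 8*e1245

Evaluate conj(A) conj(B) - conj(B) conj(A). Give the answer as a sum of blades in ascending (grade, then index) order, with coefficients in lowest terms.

first term: 4*e2 - 81/2*e4 + 85/12*e13 + 21/2*e15 - 48*e24 - 7*e35 + 27*e134 + 425/12*e345 + 72*e1234 - 64*e1245
second term: -4*e2 - 81/2*e4 + 139/12*e13 - 21/2*e15 - 48*e24 + 7*e35 - 27*e134 + 439/12*e345 - 72*e1234 - 64*e1245
Answer: 8*e2 - 9/2*e13 + 21*e15 - 14*e35 + 54*e134 - 7/6*e345 + 144*e1234


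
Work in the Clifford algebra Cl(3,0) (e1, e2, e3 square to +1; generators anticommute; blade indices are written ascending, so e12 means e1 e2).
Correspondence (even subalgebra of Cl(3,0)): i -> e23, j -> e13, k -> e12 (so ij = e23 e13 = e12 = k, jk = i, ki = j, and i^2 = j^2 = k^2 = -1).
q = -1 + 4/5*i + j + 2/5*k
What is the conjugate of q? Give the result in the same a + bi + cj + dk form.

In blades: q = -1 + 2/5*e12 + e13 + 4/5*e23.
Quaternion conjugation is reversion on the even subalgebra: the scalar is fixed and every grade-2 blade flips sign, giving -1 - 2/5*e12 - e13 - 4/5*e23; translating back:
Answer: -1 - 4/5*i - j - 2/5*k


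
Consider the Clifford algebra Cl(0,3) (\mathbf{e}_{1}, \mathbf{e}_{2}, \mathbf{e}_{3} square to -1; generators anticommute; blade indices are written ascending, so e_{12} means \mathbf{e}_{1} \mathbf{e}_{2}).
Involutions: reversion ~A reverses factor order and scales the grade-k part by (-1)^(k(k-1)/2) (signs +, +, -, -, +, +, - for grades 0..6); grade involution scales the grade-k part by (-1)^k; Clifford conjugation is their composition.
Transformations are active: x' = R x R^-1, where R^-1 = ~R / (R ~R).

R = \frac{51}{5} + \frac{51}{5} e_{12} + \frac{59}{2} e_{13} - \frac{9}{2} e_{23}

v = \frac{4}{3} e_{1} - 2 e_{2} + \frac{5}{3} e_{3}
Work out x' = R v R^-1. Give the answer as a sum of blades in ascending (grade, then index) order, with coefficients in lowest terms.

~R = \frac{51}{5} - \frac{51}{5} e_{12} - \frac{59}{2} e_{13} + \frac{9}{2} e_{23}, and R ~R = \frac{54929}{50}, so R^-1 = ~R / (\frac{54929}{50}).
R v = -\frac{91}{6} e_{1} + \frac{7}{10} e_{2} + \frac{196}{3} e_{3} + 70 e_{123}
Answer: -\frac{51518}{23541} e_{1} - \frac{13704}{7847} e_{2} + \frac{19925}{23541} e_{3}


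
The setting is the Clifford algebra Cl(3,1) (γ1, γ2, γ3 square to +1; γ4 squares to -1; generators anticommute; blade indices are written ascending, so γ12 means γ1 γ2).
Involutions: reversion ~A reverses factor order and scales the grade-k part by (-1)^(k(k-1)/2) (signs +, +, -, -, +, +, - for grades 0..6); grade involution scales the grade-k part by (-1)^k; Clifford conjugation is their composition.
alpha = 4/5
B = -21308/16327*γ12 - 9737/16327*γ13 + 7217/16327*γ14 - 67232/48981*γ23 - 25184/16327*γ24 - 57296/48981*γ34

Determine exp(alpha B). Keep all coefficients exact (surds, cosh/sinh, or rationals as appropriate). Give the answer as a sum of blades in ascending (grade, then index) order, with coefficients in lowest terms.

B^2 term by term: the squares give (-21308/16327)^2*(γ12)^2 + (-9737/16327)^2*(γ13)^2 + (7217/16327)^2*(γ14)^2 + (-67232/48981)^2*(γ23)^2 + (-25184/16327)^2*(γ24)^2 + (-57296/48981)^2*(γ34)^2 = 454030864/266570929*(-1) + 94809169/266570929*(-1) + 52085089/266570929*(+1) + 4520141824/2399138361*(-1) + 634233856/266570929*(+1) + 3282831616/2399138361*(+1) = 0 (each basis 2-blade squares to minus the product of its generators' squares); cross terms between blades sharing an index anticommute and cancel; the commuting (index-disjoint) pairs give grade-4 terms 2*c*c'*(blade product), which cancel blade by blade — γ1234: 2441726336/799712787 - 490433216/266570929 - 970426688/799712787 = 0 — confirming B is simple. So B^2 = 0.
B^2 = 0, and the exponential is exactly linear here: exp(alpha B) = 1 + alpha B (parabolic case).
Answer: 1 - 85232/81635*γ12 - 38948/81635*γ13 + 28868/81635*γ14 - 268928/244905*γ23 - 100736/81635*γ24 - 229184/244905*γ34


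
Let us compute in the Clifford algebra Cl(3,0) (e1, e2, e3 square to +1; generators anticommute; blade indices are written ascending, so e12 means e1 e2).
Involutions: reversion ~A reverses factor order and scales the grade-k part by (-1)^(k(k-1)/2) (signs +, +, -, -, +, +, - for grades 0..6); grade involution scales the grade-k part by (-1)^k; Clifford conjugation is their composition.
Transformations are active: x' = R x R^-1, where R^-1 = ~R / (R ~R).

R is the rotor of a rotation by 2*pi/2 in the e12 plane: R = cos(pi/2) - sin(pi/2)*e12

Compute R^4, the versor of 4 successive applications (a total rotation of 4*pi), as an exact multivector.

Because a rotor carries half the rotation angle, composing 4 copies of this e12-plane rotor multiplies the phase: 4*(pi/2) = 2*pi, hence R^4 = cos(2*pi) - sin(2*pi)*e12.
cos(2*pi) = 1 and sin(2*pi) = 0, so R^4 = 1. The total rotation 4*pi is 2 full turns, so every vector returns to itself, yet the rotor is +1, back on the identity sheet (an even number of 2*pi turns).
Answer: 1


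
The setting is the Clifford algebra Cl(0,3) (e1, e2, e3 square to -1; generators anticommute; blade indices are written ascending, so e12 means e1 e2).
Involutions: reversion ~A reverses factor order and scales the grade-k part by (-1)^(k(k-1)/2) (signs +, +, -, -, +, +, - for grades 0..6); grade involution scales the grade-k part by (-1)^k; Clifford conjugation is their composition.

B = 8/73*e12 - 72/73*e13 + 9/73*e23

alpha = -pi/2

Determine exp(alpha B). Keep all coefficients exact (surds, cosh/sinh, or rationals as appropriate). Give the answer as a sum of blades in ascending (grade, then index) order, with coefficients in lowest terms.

B^2 term by term: the squares give (8/73)^2*(e12)^2 + (-72/73)^2*(e13)^2 + (9/73)^2*(e23)^2 = 64/5329*(-1) + 5184/5329*(-1) + 81/5329*(-1) = -1 (each basis 2-blade squares to minus the product of its generators' squares); cross terms between blades sharing an index anticommute and cancel. So B^2 = -1.
B^2 = -1 — the series telescopes trigonometrically here: l = 1, alpha*l = -pi/2, so exp(alpha B) = cos(-pi/2) + (sin(-pi/2)/1)*B = 0 + (-1)*B.
Answer: -8/73*e12 + 72/73*e13 - 9/73*e23


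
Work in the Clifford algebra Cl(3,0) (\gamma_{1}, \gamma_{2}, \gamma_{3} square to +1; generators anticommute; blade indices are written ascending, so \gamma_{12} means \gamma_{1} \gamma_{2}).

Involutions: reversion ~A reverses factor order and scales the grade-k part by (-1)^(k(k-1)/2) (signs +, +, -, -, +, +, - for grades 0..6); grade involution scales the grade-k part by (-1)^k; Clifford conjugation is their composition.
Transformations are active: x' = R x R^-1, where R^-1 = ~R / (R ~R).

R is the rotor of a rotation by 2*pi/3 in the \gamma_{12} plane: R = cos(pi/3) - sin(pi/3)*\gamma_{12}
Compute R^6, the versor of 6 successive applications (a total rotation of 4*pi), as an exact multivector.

Because a rotor carries half the rotation angle, composing 6 copies of this \gamma_{12}-plane rotor multiplies the phase: 6*(pi/3) = 2 \pi, hence R^6 = cos(2 \pi) - sin(2 \pi)*\gamma_{12}.
cos(2 \pi) = 1 and sin(2 \pi) = 0, so R^6 = 1. The total rotation 4*pi is 2 full turns, so every vector returns to itself, yet the rotor is +1, back on the identity sheet (an even number of 2*pi turns).
Answer: 1


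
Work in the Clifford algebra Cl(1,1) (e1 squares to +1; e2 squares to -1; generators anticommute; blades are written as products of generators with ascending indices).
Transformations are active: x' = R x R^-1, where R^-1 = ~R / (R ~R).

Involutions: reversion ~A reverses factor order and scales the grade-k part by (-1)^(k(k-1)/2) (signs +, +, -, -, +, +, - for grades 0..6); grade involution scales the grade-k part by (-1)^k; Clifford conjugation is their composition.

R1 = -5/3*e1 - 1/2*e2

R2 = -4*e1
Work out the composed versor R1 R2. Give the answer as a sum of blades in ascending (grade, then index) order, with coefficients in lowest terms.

Distribute over the terms of R2 (each basis-blade product reordered to ascending indices, repeated generators contracted through their squares):
R1 (-4*e1) = 20/3 - 2*e1 e2
Answer: 20/3 - 2*e1 e2


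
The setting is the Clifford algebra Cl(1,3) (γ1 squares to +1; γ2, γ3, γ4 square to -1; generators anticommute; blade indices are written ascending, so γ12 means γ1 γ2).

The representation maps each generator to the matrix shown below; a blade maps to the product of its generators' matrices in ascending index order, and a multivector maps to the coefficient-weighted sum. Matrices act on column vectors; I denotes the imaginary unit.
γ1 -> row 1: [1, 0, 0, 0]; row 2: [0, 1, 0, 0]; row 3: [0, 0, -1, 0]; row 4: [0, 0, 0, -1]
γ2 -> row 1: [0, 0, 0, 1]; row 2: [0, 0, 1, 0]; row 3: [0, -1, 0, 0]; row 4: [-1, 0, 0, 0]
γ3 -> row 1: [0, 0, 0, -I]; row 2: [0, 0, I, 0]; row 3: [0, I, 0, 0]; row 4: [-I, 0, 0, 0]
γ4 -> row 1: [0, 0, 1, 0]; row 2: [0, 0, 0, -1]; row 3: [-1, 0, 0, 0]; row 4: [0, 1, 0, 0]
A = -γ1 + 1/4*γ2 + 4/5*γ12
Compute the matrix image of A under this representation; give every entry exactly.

Bivector images (products of the table entries): rho(γ12) = rho(γ1)rho(γ2) = row 1: [0, 0, 0, 1]; row 2: [0, 0, 1, 0]; row 3: [0, 1, 0, 0]; row 4: [1, 0, 0, 0].
M = (-1)*rho(γ1) + (1/4)*rho(γ2) + (4/5)*rho(γ12), summed entrywise:
Answer: row 1: [-1, 0, 0, 21/20]; row 2: [0, -1, 21/20, 0]; row 3: [0, 11/20, 1, 0]; row 4: [11/20, 0, 0, 1]


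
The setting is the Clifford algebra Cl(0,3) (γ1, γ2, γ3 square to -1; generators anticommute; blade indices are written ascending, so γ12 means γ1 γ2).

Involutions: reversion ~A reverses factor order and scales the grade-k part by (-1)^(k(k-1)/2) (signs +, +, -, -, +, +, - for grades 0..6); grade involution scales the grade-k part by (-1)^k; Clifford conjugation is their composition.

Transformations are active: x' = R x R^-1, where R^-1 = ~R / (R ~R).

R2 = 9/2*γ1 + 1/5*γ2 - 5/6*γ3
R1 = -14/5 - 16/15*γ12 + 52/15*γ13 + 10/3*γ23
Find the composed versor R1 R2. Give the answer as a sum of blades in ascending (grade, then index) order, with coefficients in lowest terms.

Distribute over the terms of R2 (each basis-blade product reordered to ascending indices, repeated generators contracted through their squares):
R1 (9/2*γ1) = -63/5*γ1 - 24/5*γ2 + 78/5*γ3 + 15*γ123
R1 (1/5*γ2) = 16/75*γ1 - 14/25*γ2 + 2/3*γ3 - 52/75*γ123
R1 (-5/6*γ3) = 26/9*γ1 + 25/9*γ2 + 7/3*γ3 + 8/9*γ123
Summing the partial products and collecting blades:
Answer: -2137/225*γ1 - 581/225*γ2 + 93/5*γ3 + 3419/225*γ123


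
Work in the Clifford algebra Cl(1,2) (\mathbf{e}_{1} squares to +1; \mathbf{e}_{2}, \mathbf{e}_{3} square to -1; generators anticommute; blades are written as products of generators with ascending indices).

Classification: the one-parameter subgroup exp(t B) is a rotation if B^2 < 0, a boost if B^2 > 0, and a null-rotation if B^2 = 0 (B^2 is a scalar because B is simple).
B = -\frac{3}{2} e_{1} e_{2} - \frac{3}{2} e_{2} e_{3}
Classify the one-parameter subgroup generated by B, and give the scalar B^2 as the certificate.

B^2 term by term: the squares give (-\frac{3}{2})^2*(e_{1} e_{2})^2 + (-\frac{3}{2})^2*(e_{2} e_{3})^2 = \frac{9}{4}*(+1) + \frac{9}{4}*(-1) = 0 (each basis 2-blade squares to minus the product of its generators' squares); cross terms between blades sharing an index anticommute and cancel. So B^2 = 0.
Answer: null-rotation, certificate B^2 = 0. B^2 = 0 is basis-independent, so its sign is the whole story.


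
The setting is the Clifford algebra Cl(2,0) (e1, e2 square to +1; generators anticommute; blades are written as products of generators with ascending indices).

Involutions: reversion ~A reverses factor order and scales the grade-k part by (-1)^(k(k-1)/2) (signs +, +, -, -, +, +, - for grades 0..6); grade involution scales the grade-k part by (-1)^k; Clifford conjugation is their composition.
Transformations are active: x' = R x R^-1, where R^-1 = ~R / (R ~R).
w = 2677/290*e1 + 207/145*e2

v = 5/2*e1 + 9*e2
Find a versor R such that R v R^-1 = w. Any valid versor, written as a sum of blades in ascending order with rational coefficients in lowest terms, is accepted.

A norm check does it: q(v) = q(w) = 349/4, hence R = v + w = 1701/145*e1 + 1512/145*e2 realises the map — parallel part kept, (v - w)/2 negated, v carried to w.
Answer: 1701/145*e1 + 1512/145*e2


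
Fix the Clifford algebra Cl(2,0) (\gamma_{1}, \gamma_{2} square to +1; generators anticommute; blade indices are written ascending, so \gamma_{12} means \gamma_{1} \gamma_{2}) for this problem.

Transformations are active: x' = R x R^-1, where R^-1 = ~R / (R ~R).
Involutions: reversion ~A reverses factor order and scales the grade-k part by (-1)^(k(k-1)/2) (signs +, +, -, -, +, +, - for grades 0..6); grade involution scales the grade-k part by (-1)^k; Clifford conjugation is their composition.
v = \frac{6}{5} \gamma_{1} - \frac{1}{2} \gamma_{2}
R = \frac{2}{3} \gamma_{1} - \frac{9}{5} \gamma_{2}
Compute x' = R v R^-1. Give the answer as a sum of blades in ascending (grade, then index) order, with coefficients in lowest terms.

~R = \frac{2}{3} \gamma_{1} - \frac{9}{5} \gamma_{2}, and R ~R = \frac{829}{225}, so R^-1 = ~R / (\frac{829}{225}).
R v = \frac{17}{10} + \frac{137}{75} \gamma_{12}
Answer: -\frac{2424}{4145} \gamma_{1} - \frac{1925}{1658} \gamma_{2}


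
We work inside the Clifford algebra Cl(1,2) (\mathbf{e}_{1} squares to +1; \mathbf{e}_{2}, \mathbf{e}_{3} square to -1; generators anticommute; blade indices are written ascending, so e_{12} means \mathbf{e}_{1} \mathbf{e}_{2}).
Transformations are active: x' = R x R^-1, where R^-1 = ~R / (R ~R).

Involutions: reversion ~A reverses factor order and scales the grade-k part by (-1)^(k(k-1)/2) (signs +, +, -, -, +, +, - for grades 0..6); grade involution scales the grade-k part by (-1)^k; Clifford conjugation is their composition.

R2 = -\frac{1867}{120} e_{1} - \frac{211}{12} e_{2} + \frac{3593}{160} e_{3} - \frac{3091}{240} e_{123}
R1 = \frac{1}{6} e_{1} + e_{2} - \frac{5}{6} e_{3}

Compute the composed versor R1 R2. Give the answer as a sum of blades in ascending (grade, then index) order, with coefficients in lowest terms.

Distribute over the terms of R1 (each basis-blade product reordered to ascending indices, repeated generators contracted through their squares):
(\frac{1}{6} e_{1}) R2 = -\frac{1867}{720} - \frac{211}{72} e_{12} + \frac{3593}{960} e_{13} - \frac{3091}{1440} e_{23}
(e_{2}) R2 = \frac{211}{12} + \frac{1867}{120} e_{12} - \frac{3091}{240} e_{13} + \frac{3593}{160} e_{23}
(-\frac{5}{6} e_{3}) R2 = \frac{3593}{192} - \frac{3091}{288} e_{12} - \frac{1867}{144} e_{13} - \frac{1055}{72} e_{23}
Summing the partial products and collecting blades:
Answer: \frac{97067}{2880} + \frac{2729}{1440} e_{12} - \frac{63653}{2880} e_{13} + \frac{4073}{720} e_{23}


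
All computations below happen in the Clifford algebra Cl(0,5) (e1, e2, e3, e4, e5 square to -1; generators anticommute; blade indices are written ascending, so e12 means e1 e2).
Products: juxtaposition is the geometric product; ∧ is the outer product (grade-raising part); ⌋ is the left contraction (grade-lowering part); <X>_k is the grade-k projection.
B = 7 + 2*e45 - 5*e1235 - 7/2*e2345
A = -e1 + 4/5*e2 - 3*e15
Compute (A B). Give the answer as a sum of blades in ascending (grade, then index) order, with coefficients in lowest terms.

step 1: -7*e1 + 28/5*e2 - 6*e14 - 21*e15 - 15*e23 - 4*e135 - 2*e145 - 5*e235 + 8/5*e245 + 14/5*e345 + 21/2*e1234 + 7/2*e12345
Answer: -7*e1 + 28/5*e2 - 6*e14 - 21*e15 - 15*e23 - 4*e135 - 2*e145 - 5*e235 + 8/5*e245 + 14/5*e345 + 21/2*e1234 + 7/2*e12345


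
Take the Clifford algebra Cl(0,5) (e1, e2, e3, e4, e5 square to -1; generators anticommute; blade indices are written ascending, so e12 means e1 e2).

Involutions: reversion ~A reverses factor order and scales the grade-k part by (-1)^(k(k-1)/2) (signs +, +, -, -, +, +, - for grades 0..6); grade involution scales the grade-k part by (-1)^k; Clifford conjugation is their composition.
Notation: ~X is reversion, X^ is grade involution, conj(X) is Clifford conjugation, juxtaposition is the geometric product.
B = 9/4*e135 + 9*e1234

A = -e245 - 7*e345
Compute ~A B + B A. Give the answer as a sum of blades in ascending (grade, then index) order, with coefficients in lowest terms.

first term: -63/4*e14 - 63*e125 + 9*e135 + 9/4*e1234
second term: -63/4*e14 + 63*e125 - 9*e135 - 9/4*e1234
Answer: -63/2*e14


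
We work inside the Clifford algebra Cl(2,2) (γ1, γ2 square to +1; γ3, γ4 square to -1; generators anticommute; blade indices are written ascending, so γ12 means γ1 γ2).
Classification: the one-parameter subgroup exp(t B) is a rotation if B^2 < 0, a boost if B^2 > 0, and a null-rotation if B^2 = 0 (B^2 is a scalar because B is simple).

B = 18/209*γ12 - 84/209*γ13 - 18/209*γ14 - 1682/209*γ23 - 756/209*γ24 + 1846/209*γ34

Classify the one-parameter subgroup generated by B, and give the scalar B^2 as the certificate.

B^2 term by term: the squares give (18/209)^2*(γ12)^2 + (-84/209)^2*(γ13)^2 + (-18/209)^2*(γ14)^2 + (-1682/209)^2*(γ23)^2 + (-756/209)^2*(γ24)^2 + (1846/209)^2*(γ34)^2 = 324/43681*(-1) + 7056/43681*(+1) + 324/43681*(+1) + 2829124/43681*(+1) + 571536/43681*(+1) + 3407716/43681*(-1) = 0 (each basis 2-blade squares to minus the product of its generators' squares); cross terms between blades sharing an index anticommute and cancel; the commuting (index-disjoint) pairs give grade-4 terms 2*c*c'*(blade product), which cancel blade by blade — γ1234: 66456/43681 - 127008/43681 + 60552/43681 = 0 — confirming B is simple. So B^2 = 0.
Answer: null-rotation, certificate B^2 = 0. One invariant decides it: the square 0 survives every conjugation, and its sign is exactly the classification.


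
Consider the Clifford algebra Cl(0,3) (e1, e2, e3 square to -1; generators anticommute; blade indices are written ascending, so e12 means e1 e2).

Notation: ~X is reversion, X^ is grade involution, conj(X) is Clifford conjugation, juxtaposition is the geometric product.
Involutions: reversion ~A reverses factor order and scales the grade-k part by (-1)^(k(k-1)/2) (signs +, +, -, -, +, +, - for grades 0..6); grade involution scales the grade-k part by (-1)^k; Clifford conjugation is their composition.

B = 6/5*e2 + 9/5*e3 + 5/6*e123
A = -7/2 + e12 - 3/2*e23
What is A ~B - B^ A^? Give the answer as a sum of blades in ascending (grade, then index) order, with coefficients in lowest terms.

first term: -49/20*e1 - 3/2*e2 - 109/15*e3 + 283/60*e123
second term: -49/20*e1 + 69/10*e2 + 16/3*e3 + 67/60*e123
Answer: -42/5*e2 - 63/5*e3 + 18/5*e123


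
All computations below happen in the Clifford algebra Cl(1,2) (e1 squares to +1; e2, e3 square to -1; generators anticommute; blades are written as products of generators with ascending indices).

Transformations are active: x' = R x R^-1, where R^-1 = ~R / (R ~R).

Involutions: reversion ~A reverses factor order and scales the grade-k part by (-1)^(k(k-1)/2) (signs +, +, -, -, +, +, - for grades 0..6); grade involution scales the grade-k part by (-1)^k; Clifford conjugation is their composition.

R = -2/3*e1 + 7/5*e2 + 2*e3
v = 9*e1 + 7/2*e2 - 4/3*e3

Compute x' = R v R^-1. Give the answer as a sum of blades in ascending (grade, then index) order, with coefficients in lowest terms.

~R = -2/3*e1 + 7/5*e2 + 2*e3, and R ~R = -1241/225, so R^-1 = ~R / (-1241/225).
R v = -247/30 - 224/15*e1 e2 - 154/9*e1 e3 - 133/15*e2 e3
Answer: -13639/1241*e1 + 1687/2482*e2 + 27194/3723*e3


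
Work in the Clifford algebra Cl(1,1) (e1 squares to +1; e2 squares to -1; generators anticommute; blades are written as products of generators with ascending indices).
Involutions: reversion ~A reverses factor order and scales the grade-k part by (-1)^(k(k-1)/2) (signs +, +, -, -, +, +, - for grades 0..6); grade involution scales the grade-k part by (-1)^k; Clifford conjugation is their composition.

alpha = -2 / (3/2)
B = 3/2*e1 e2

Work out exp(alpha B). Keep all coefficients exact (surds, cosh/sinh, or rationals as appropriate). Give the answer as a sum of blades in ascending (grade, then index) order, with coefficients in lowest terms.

B^2 = (3/2)^2*(e1 e2)^2 = 9/4*(+1) = 9/4 (a basis 2-blade squares to minus the product of its generators' squares).
B^2 = 9/4 — hyperbolic case — the even/odd split gives cosh and sinh: l = 3/2, alpha*l = -2, so exp(alpha B) = cosh(-2) + (sinh(-2)/(3/2))*B = cosh(2) + (-2*sinh(2)/3)*B.
Answer: cosh(2) - sinh(2)*e1 e2


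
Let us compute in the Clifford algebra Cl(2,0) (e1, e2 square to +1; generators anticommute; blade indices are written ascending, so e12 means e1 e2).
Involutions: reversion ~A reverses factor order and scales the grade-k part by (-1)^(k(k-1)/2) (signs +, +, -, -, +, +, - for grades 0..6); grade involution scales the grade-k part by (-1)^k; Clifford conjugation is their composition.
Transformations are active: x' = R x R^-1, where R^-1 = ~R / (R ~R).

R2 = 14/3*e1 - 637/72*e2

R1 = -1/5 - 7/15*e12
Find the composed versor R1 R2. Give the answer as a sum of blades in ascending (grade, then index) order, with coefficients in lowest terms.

Distribute over the terms of R1 (each basis-blade product reordered to ascending indices, repeated generators contracted through their squares):
(-1/5) R2 = -14/15*e1 + 637/360*e2
(-7/15*e12) R2 = 4459/1080*e1 + 98/45*e2
Summing the partial products and collecting blades:
Answer: 3451/1080*e1 + 1421/360*e2


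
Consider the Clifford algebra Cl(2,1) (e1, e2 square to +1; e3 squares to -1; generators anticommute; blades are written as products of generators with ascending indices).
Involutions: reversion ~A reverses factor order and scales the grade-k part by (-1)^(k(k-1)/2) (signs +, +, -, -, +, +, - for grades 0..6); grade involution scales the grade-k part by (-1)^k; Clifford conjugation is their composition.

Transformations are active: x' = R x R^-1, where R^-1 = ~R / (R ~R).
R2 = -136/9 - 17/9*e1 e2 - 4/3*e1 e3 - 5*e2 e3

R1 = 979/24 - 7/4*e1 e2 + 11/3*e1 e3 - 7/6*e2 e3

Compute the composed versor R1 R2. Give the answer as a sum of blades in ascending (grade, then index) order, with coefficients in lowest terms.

Distribute over the terms of R1 (each basis-blade product reordered to ascending indices, repeated generators contracted through their squares):
(979/24) R2 = -16643/27 - 16643/216*e1 e2 - 979/18*e1 e3 - 4895/24*e2 e3
(-7/4*e1 e2) R2 = -119/36 + 238/9*e1 e2 + 35/4*e1 e3 - 7/3*e2 e3
(11/3*e1 e3) R2 = -44/9 - 55/3*e1 e2 - 1496/27*e1 e3 - 187/27*e2 e3
(-7/6*e2 e3) R2 = 35/6 - 14/9*e1 e2 - 119/54*e1 e3 + 476/27*e2 e3
Summing the partial products and collecting blades:
Answer: -66827/108 - 15227/216*e1 e2 - 413/4*e1 e3 - 42247/216*e2 e3


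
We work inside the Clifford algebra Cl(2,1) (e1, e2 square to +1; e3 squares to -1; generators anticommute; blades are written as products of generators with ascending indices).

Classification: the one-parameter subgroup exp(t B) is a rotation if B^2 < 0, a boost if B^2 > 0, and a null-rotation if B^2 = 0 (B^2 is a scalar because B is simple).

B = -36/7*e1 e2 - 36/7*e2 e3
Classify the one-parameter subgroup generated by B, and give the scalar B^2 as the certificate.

B^2 term by term: the squares give (-36/7)^2*(e1 e2)^2 + (-36/7)^2*(e2 e3)^2 = 1296/49*(-1) + 1296/49*(+1) = 0 (each basis 2-blade squares to minus the product of its generators' squares); cross terms between blades sharing an index anticommute and cancel. So B^2 = 0.
Answer: null-rotation, certificate B^2 = 0. The class reads off the invariant scalar 0 directly.


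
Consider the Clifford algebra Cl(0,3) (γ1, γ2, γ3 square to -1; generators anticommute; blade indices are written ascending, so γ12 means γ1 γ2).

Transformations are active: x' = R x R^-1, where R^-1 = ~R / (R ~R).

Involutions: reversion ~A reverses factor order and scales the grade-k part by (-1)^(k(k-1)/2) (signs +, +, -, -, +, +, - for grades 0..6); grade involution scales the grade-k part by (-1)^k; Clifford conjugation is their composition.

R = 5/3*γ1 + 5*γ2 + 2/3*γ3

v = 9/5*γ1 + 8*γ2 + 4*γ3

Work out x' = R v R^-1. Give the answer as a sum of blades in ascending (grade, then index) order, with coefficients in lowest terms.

~R = 5/3*γ1 + 5*γ2 + 2/3*γ3, and R ~R = -254/9, so R^-1 = ~R / (-254/9).
R v = -137/3 + 13/3*γ12 + 82/15*γ13 + 44/3*γ23
Answer: 2282/635*γ1 + 1039/127*γ2 - 234/127*γ3


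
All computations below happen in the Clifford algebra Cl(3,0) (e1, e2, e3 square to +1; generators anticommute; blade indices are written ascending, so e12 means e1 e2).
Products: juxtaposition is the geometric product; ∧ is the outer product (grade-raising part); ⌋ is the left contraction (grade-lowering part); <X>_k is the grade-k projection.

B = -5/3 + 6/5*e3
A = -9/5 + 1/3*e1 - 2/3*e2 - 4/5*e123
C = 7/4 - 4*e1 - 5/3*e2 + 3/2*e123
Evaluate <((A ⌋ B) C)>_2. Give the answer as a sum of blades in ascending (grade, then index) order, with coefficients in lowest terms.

step 1: 3 - 54/25*e3
step 2: 21/4 - 12*e1 - 5*e2 - 189/50*e3 - 81/25*e12 - 216/25*e13 - 18/5*e23 + 9/2*e123
step 3: -81/25*e12 - 216/25*e13 - 18/5*e23
Answer: -81/25*e12 - 216/25*e13 - 18/5*e23


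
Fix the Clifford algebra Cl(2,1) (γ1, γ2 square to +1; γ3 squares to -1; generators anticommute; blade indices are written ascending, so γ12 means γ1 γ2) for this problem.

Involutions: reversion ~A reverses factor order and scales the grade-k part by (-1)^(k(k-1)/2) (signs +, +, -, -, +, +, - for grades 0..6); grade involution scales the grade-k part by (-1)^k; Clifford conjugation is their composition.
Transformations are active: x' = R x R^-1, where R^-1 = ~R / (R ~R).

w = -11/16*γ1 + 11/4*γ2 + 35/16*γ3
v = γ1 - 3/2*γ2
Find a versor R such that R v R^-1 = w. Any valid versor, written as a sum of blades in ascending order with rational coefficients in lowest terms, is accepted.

Take R = v + w = 5/16*γ1 + 5/4*γ2 + 35/16*γ3. Because q(v) = q(w) = 13/4, conjugation by R sends v exactly to w.
Answer: 5/16*γ1 + 5/4*γ2 + 35/16*γ3


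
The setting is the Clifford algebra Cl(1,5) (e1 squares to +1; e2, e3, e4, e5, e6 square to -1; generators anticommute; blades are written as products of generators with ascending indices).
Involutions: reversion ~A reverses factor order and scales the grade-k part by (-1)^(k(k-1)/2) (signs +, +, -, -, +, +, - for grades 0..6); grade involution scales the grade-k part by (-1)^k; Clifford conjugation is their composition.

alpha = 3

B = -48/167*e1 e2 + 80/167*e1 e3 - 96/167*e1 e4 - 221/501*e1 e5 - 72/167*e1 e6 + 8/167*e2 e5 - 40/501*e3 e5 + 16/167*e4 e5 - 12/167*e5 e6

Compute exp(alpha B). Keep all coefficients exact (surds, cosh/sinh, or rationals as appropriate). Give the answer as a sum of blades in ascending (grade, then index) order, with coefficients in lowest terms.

B^2 term by term: the squares give (-48/167)^2*(e1 e2)^2 + (80/167)^2*(e1 e3)^2 + (-96/167)^2*(e1 e4)^2 + (-221/501)^2*(e1 e5)^2 + (-72/167)^2*(e1 e6)^2 + (8/167)^2*(e2 e5)^2 + (-40/501)^2*(e3 e5)^2 + (16/167)^2*(e4 e5)^2 + (-12/167)^2*(e5 e6)^2 = 2304/27889*(+1) + 6400/27889*(+1) + 9216/27889*(+1) + 48841/251001*(+1) + 5184/27889*(+1) + 64/27889*(-1) + 1600/251001*(-1) + 256/27889*(-1) + 144/27889*(-1) = 1 (each basis 2-blade squares to minus the product of its generators' squares); cross terms between blades sharing an index anticommute and cancel; the commuting (index-disjoint) pairs give grade-4 terms 2*c*c'*(blade product), which cancel blade by blade — e1 e2 e3 e5: 1280/27889 - 1280/27889 = 0; e1 e2 e4 e5: -1536/27889 + 1536/27889 = 0; e1 e2 e5 e6: 1152/27889 - 1152/27889 = 0; e1 e3 e4 e5: 2560/27889 - 2560/27889 = 0; e1 e3 e5 e6: -1920/27889 + 1920/27889 = 0; e1 e4 e5 e6: 2304/27889 - 2304/27889 = 0 — confirming B is simple. So B^2 = 1.
B^2 = 1 — hyperbolic case — the even/odd split gives cosh and sinh: l = 1, alpha*l = 3, so exp(alpha B) = cosh(3) + (sinh(3)/1)*B = cosh(3) + (sinh(3))*B.
Answer: cosh(3) - 48*sinh(3)/167*e1 e2 + 80*sinh(3)/167*e1 e3 - 96*sinh(3)/167*e1 e4 - 221*sinh(3)/501*e1 e5 - 72*sinh(3)/167*e1 e6 + 8*sinh(3)/167*e2 e5 - 40*sinh(3)/501*e3 e5 + 16*sinh(3)/167*e4 e5 - 12*sinh(3)/167*e5 e6


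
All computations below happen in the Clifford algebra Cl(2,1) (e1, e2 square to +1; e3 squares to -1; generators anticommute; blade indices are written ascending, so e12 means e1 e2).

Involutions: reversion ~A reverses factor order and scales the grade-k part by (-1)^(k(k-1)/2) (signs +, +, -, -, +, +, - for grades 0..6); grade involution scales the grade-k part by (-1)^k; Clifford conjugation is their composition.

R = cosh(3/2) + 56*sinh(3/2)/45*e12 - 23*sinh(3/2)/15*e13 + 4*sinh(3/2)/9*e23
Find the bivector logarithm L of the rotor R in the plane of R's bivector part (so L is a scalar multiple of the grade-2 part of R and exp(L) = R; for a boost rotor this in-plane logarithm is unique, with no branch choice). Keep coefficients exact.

The scalar part of R is cosh(3/2), which determines |rapidity| via cosh; the sign lives in the bivector part, and pairing them (bivector part over sinh of the rapidity = the plane) gives the unique in-plane L = rapidity * plane.
Concretely: cosh(rapidity) = cosh(3/2) gives rapidity = ±3/2, and since rapidity/sinh(rapidity) is even the sign is immaterial: L = (rapidity/sinh(rapidity)) * <R>_2 = (3/(2*sinh(3/2))) * <R>_2.
Answer: 28/15*e12 - 23/10*e13 + 2/3*e23


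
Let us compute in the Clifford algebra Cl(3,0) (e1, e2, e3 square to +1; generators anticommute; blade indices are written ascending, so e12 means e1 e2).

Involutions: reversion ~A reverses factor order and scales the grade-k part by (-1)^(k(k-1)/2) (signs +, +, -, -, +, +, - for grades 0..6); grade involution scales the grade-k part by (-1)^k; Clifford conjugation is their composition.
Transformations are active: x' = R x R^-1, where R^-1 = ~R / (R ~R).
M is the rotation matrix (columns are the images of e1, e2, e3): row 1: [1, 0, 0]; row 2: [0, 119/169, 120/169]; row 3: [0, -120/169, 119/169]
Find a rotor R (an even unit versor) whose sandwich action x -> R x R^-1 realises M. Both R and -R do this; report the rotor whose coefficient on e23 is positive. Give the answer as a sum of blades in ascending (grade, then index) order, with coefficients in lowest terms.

Method: write R = a + b12*e12 + b13*e13 + b23*e23 with a^2 + b12^2 + b13^2 + b23^2 = 1 (so R^-1 = ~R). Expanding the columns R e_j ~R gives tr M = 4a^2 - 1 and, from the antisymmetric part, M21 - M12 = -4a*b12, M13 - M31 = 4a*b13, M32 - M23 = -4a*b23.
Here tr M = 407/169, so a^2 = (1 + tr M)/4 = 144/169 and a = ±12/13. Taking a = 12/13: M21 - M12 = 0, M13 - M31 = 0, M32 - M23 = -240/169, giving b12 = 0, b13 = 0, b23 = 5/13, i.e. R = 12/13 + 5/13*e23.
Its e23 coefficient is already positive.
Answer: 12/13 + 5/13*e23. Recall the cover is two-to-one: with M of trace 407/169, both preimages act alike, and the stated e23 sign chooses the sheet.


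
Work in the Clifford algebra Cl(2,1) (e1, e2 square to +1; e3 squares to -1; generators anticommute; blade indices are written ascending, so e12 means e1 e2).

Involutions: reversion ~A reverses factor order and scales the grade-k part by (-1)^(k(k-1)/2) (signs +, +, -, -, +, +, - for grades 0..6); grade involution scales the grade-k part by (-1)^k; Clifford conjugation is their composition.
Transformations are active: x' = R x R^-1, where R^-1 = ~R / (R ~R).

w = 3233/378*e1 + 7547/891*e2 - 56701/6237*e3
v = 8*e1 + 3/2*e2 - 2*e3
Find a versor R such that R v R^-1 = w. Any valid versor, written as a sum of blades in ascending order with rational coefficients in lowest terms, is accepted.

Equal squares first: v^2 = w^2 = 249/4. Then v + w = 6257/378*e1 + 17767/1782*e2 - 69175/6237*e3 is a versor taking v to w, provided it is invertible.
Answer: 6257/378*e1 + 17767/1782*e2 - 69175/6237*e3


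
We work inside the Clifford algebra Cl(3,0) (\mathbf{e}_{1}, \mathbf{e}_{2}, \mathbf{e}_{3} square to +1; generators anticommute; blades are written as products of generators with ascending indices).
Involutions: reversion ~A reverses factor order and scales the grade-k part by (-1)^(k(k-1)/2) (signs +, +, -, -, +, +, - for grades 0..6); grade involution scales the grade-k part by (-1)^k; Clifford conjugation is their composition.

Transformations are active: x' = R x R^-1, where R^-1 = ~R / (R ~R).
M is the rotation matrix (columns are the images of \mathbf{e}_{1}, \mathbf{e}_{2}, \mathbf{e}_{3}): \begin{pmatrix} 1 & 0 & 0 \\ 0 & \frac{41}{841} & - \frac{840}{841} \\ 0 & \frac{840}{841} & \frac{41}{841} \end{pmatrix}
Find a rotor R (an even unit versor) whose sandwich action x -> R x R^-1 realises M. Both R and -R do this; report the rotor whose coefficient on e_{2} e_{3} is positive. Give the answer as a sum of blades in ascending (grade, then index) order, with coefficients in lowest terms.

Method: write R = a + b12*e_{1} e_{2} + b13*e_{1} e_{3} + b23*e_{2} e_{3} with a^2 + b12^2 + b13^2 + b23^2 = 1 (so R^-1 = ~R). Expanding the columns R e_j ~R gives tr M = 4a^2 - 1 and, from the antisymmetric part, M21 - M12 = -4a*b12, M13 - M31 = 4a*b13, M32 - M23 = -4a*b23.
Here tr M = \frac{923}{841}, so a^2 = (1 + tr M)/4 = \frac{441}{841} and a = ±\frac{21}{29}. Taking a = \frac{21}{29}: M21 - M12 = 0, M13 - M31 = 0, M32 - M23 = \frac{1680}{841}, giving b12 = 0, b13 = 0, b23 = -\frac{20}{29}, i.e. R = \frac{21}{29} - \frac{20}{29} e_{2} e_{3}.
Its e_{2} e_{3} coefficient is negative, so report the other preimage -R.
Answer: -\frac{21}{29} + \frac{20}{29} e_{2} e_{3}. Uniqueness: Spin(3) -> SO(3) maps R and -R to the same rotation of trace \frac{923}{841}; fixing the sign of the e_{2} e_{3} coefficient removes the ambiguity.
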